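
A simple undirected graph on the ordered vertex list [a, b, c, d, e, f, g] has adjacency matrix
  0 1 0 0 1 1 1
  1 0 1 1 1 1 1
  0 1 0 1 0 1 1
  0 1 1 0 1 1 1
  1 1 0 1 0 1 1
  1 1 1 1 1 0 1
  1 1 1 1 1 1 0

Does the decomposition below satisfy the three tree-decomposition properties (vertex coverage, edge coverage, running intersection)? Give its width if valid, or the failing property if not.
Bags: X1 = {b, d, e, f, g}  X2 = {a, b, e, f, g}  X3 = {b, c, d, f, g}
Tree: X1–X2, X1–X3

Yes; width 4.

Every vertex of G appears in some bag (union = {a, b, c, d, e, f, g}); every edge is covered by a bag; and for each vertex v the set of bags containing v is connected in the bag tree. The decomposition is therefore valid. The largest bag has 5 vertices, so the width is 4.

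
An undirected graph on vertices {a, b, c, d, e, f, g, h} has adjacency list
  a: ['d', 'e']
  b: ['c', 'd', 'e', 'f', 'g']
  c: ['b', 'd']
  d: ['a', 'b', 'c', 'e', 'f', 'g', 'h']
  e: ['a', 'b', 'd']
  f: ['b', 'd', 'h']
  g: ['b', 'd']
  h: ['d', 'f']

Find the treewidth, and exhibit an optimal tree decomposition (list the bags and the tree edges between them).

Every bag has size at most 3, so the width is 3 − 1 = 2 and tw(G) ≤ 2. Conversely, {d, f, h} is a clique of size 3, and the vertices of any clique must share a bag in every tree decomposition; so some bag has ≥ 3 vertices and tw(G) ≥ 2. Combining the bounds, tw(G) = 2.

Treewidth 2.
One such decomposition:
Bags: B1 = {b, d, g}  B2 = {b, d, f}  B3 = {d, f, h}  B4 = {b, d, e}  B5 = {a, d, e}  B6 = {b, c, d}
Tree: B1–B2, B2–B3, B1–B4, B4–B5, B2–B6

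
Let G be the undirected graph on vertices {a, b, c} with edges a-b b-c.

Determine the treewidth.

A width-1 tree decomposition is:
Bags: B1 = {a, b}  B2 = {b, c}
Tree: B1–B2
The largest bag has 2 vertices, giving width 1; this decomposition certifies tw(G) ≤ 1. G has an edge, so its treewidth is at least 1. The upper and lower bounds meet at 1, so that is the treewidth.

1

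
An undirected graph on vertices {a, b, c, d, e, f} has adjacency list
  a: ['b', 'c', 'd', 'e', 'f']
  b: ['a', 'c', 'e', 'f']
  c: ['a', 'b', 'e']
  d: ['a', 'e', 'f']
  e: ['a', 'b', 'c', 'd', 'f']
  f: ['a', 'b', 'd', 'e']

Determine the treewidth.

A width-3 tree decomposition is:
Bags: B1 = {a, d, e, f}  B2 = {a, b, e, f}  B3 = {a, b, c, e}
Tree: B1–B2, B2–B3
Each bag holds 4 vertices, so the decomposition has width 3, which upper-bounds the treewidth. Conversely, {a, b, c, e} is a clique of size 4, and the vertices of any clique must share a bag in every tree decomposition; so some bag has ≥ 4 vertices and tw(G) ≥ 3. Hence tw(G) = 3 exactly.

3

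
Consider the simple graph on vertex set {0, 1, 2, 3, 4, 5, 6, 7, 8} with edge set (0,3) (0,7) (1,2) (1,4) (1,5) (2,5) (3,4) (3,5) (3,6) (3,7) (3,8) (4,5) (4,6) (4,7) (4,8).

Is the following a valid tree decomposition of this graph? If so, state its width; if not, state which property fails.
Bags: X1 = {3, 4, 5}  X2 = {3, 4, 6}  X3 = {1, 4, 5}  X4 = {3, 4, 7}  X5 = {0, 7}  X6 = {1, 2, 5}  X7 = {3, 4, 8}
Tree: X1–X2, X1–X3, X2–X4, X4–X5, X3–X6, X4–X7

No — edge (3,0) lies in no bag.

A tree decomposition must satisfy three properties: every vertex lies in some bag; for every edge, both endpoints lie together in some bag; and for every vertex, the bags containing it form a connected subtree. Here edge (3,0) lies in no bag, so the decomposition is invalid.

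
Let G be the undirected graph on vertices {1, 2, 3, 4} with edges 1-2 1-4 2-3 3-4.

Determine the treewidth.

A width-2 tree decomposition is:
Bags: B1 = {1, 2, 3}  B2 = {1, 3, 4}
Tree: B1–B2
Each bag holds 3 vertices, so the decomposition has width 2, which upper-bounds the treewidth. Since 1–2–3–4–1 is a cycle in G, G is not acyclic. Forests are exactly the graphs of treewidth ≤ 1, so tw(G) ≥ 2. Combining the bounds, tw(G) = 2.

2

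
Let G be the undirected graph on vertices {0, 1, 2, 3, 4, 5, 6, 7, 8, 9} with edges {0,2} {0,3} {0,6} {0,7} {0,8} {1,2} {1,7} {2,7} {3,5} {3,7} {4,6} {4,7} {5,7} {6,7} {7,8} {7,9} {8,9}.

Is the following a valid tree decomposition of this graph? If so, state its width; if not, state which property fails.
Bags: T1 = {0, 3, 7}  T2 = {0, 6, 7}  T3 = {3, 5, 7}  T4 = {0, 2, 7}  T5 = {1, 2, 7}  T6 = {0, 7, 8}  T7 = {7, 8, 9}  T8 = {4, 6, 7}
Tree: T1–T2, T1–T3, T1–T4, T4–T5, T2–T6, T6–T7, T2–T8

Yes; width 2.

Checking the three conditions: (i) the bags cover all of {0, 1, 2, 3, 4, 5, 6, 7, 8, 9}; (ii) for each edge, some bag contains both endpoints; (iii) the bags containing any fixed vertex form a subtree. All hold, so the decomposition is valid with width 3 − 1 = 2.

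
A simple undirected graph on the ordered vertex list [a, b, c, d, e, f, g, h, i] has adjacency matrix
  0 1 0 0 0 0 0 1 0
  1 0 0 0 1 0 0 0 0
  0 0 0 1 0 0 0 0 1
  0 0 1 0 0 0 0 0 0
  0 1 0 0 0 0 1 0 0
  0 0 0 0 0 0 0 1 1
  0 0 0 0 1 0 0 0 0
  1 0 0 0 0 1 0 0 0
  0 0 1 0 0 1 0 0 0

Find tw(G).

A width-1 tree decomposition is:
Bags: B1 = {c, d}  B2 = {c, i}  B3 = {f, i}  B4 = {f, h}  B5 = {a, h}  B6 = {a, b}  B7 = {b, e}  B8 = {e, g}
Tree: B1–B2, B2–B3, B3–B4, B4–B5, B5–B6, B6–B7, B7–B8
Every bag has size at most 2, so the width is 2 − 1 = 1 and tw(G) ≤ 1. G has an edge, so its treewidth is at least 1. Combining the bounds, tw(G) = 1.

1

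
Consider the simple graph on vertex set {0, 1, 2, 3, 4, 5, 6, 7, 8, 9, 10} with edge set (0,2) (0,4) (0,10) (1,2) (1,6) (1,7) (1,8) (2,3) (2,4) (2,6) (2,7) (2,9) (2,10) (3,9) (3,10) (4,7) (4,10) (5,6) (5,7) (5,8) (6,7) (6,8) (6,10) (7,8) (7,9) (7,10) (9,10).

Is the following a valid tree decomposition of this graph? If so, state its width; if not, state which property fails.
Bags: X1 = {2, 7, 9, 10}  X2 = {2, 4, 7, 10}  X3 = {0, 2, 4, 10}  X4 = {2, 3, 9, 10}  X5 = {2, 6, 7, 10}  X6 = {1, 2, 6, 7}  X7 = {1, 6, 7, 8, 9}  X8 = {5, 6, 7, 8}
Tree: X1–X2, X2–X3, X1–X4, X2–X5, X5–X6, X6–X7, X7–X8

A tree decomposition must satisfy three properties: every vertex lies in some bag; for every edge, both endpoints lie together in some bag; and for every vertex, the bags containing it form a connected subtree. Here bags containing vertex 9 are not connected in the tree, so the decomposition is invalid.

No — bags containing vertex 9 are not connected in the tree.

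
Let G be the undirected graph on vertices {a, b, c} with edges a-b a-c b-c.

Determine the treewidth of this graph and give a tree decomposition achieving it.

Treewidth 2.
Bags: B1 = {a, b, c}
Tree: (single bag)

A single bag containing all 3 vertices is trivially a valid decomposition of width 2. Conversely, {a, b, c} is a clique of size 3, and the vertices of any clique must share a bag in every tree decomposition; so some bag has ≥ 3 vertices and tw(G) ≥ 2. Therefore the treewidth is 2.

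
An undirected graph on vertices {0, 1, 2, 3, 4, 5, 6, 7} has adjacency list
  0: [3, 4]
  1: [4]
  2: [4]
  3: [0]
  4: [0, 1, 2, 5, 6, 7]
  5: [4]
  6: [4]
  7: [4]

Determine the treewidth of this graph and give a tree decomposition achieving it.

Each bag holds 2 vertices, so the decomposition has width 1, which upper-bounds the treewidth. Since G has at least one edge (e.g. 0–4), it is not an edgeless graph, so tw(G) ≥ 1. Hence tw(G) = 1 exactly.

Treewidth 1.
One optimal decomposition is:
Bags: B1 = {0, 4}  B2 = {4, 5}  B3 = {2, 4}  B4 = {1, 4}  B5 = {0, 3}  B6 = {4, 7}  B7 = {4, 6}
Tree: B1–B2, B2–B3, B2–B4, B1–B5, B4–B6, B6–B7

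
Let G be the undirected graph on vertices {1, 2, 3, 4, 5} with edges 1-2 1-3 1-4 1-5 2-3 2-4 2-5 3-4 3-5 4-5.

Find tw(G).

A width-4 tree decomposition is:
Bags: B1 = {1, 2, 3, 4, 5}
Tree: (single bag)
A single bag containing all 5 vertices is trivially a valid decomposition of width 4. On the other hand G contains the 5-clique {1, 2, 3, 4, 5}. A clique must lie in a single bag of any decomposition, so no decomposition can have width below 4. Hence tw(G) = 4 exactly.

4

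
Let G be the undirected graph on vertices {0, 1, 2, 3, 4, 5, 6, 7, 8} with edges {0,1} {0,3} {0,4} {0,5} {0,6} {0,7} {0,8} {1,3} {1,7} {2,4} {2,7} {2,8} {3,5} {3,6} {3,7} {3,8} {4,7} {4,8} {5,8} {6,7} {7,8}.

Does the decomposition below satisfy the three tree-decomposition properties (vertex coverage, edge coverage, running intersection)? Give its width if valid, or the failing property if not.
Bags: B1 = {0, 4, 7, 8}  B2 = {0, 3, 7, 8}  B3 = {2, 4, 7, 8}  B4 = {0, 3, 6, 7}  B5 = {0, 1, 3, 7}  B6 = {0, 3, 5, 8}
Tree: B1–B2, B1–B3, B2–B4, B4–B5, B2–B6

Yes; width 3.

Checking the three conditions: (i) the bags cover all of {0, 1, 2, 3, 4, 5, 6, 7, 8}; (ii) for each edge, some bag contains both endpoints; (iii) the bags containing any fixed vertex form a subtree. All hold, so the decomposition is valid with width 4 − 1 = 3.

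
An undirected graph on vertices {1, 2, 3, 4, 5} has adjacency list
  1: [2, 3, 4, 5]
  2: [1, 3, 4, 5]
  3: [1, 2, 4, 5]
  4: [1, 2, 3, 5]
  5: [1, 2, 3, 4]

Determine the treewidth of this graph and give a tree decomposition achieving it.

With just one bag of size 5, the width is 5 − 1 = 4, so tw(G) ≤ 4. Conversely, {1, 2, 3, 4, 5} is a clique of size 5, and the vertices of any clique must share a bag in every tree decomposition; so some bag has ≥ 5 vertices and tw(G) ≥ 4. Combining the bounds, tw(G) = 4.

Treewidth 4.
One such decomposition:
Bags: B1 = {1, 2, 3, 4, 5}
Tree: (single bag)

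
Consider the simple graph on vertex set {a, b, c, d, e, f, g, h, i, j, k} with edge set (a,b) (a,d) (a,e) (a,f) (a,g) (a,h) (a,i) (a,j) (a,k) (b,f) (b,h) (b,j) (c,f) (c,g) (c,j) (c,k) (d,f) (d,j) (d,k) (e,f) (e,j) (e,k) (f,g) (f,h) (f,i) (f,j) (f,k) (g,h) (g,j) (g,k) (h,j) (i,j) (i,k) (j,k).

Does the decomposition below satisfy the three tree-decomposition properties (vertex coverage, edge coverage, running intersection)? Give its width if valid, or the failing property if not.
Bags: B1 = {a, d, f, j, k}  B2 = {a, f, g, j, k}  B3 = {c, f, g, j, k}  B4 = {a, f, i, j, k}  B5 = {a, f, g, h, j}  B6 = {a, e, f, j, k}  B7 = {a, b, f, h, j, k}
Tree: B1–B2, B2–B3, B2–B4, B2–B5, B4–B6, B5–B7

A tree decomposition must satisfy three properties: every vertex lies in some bag; for every edge, both endpoints lie together in some bag; and for every vertex, the bags containing it form a connected subtree. Here bags containing vertex k are not connected in the tree, so the decomposition is invalid.

No — bags containing vertex k are not connected in the tree.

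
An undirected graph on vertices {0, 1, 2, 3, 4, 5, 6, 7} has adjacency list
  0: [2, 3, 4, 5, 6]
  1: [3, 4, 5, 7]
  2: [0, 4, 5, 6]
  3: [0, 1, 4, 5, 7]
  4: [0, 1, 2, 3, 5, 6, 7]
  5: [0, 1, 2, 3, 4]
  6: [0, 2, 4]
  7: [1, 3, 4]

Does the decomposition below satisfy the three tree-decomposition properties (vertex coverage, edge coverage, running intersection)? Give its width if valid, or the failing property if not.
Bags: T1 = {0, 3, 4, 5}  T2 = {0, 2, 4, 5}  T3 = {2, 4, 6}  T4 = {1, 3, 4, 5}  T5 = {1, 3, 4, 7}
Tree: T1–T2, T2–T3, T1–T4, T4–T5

A tree decomposition must satisfy three properties: every vertex lies in some bag; for every edge, both endpoints lie together in some bag; and for every vertex, the bags containing it form a connected subtree. Here edge (0,6) lies in no bag, so the decomposition is invalid.

No — edge (0,6) lies in no bag.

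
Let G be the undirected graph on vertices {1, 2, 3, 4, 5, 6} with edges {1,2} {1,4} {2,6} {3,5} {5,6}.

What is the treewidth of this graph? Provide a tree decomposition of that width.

Each bag holds 2 vertices, so the decomposition has width 1, which upper-bounds the treewidth. G has an edge, so its treewidth is at least 1. Hence tw(G) = 1 exactly.

Treewidth 1.
One such decomposition:
Bags: B1 = {1, 4}  B2 = {1, 2}  B3 = {2, 6}  B4 = {5, 6}  B5 = {3, 5}
Tree: B1–B2, B2–B3, B3–B4, B4–B5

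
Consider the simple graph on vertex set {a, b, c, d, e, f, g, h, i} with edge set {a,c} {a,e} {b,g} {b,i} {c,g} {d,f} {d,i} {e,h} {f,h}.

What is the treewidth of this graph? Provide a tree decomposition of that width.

Treewidth 2.
One such decomposition:
Bags: B1 = {a, c, g}  B2 = {a, b, g}  B3 = {a, b, i}  B4 = {a, d, i}  B5 = {a, d, f}  B6 = {a, f, h}  B7 = {a, e, h}
Tree: B1–B2, B2–B3, B3–B4, B4–B5, B5–B6, B6–B7

Every bag has size at most 3, so the width is 3 − 1 = 2 and tw(G) ≤ 2. For the lower bound, G contains the cycle a–c–g–b–i–d–f–h–e–a, so G is not a forest; only forests have treewidth ≤ 1, hence tw(G) ≥ 2. Combining the bounds, tw(G) = 2.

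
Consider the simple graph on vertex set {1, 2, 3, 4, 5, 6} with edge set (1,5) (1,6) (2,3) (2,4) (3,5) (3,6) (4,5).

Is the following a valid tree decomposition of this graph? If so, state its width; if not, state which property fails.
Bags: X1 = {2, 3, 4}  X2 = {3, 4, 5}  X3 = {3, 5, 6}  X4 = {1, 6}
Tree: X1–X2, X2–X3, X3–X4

No — edge (5,1) lies in no bag.

A tree decomposition must satisfy three properties: every vertex lies in some bag; for every edge, both endpoints lie together in some bag; and for every vertex, the bags containing it form a connected subtree. Here edge (5,1) lies in no bag, so the decomposition is invalid.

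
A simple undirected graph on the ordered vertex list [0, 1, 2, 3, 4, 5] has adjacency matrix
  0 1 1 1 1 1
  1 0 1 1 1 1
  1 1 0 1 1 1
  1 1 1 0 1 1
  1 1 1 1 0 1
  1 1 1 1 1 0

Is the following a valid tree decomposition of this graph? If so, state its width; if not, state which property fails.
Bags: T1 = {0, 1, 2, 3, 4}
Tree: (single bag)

No — vertex 5 appears in no bag.

A tree decomposition must satisfy three properties: every vertex lies in some bag; for every edge, both endpoints lie together in some bag; and for every vertex, the bags containing it form a connected subtree. Here vertex 5 appears in no bag, so the decomposition is invalid.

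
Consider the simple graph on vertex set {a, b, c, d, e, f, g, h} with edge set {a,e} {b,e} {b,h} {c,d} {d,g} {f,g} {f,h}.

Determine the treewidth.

1

A width-1 tree decomposition is:
Bags: B1 = {a, e}  B2 = {b, e}  B3 = {b, h}  B4 = {f, h}  B5 = {f, g}  B6 = {d, g}  B7 = {c, d}
Tree: B1–B2, B2–B3, B3–B4, B4–B5, B5–B6, B6–B7
Each bag holds 2 vertices, so the decomposition has width 1, which upper-bounds the treewidth. Since G has at least one edge (e.g. a–e), it is not an edgeless graph, so tw(G) ≥ 1. Therefore the treewidth is 1.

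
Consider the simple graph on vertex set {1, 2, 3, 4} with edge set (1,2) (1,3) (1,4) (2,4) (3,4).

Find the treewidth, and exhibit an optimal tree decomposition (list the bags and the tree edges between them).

Treewidth 2.
One optimal decomposition is:
Bags: B1 = {1, 2, 4}  B2 = {1, 3, 4}
Tree: B1–B2

Every bag has size at most 3, so the width is 3 − 1 = 2 and tw(G) ≤ 2. Conversely, {1, 2, 4} is a clique of size 3, and the vertices of any clique must share a bag in every tree decomposition; so some bag has ≥ 3 vertices and tw(G) ≥ 2. Combining the bounds, tw(G) = 2.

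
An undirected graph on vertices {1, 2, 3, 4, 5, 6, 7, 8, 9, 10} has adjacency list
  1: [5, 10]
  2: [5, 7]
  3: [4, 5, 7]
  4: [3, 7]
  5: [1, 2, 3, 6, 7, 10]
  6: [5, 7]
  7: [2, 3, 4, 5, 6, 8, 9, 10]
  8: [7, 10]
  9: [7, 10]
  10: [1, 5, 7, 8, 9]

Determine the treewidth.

2

A width-2 tree decomposition is:
Bags: B1 = {5, 7, 10}  B2 = {2, 5, 7}  B3 = {5, 6, 7}  B4 = {3, 5, 7}  B5 = {7, 9, 10}  B6 = {7, 8, 10}  B7 = {1, 5, 10}  B8 = {3, 4, 7}
Tree: B1–B2, B1–B3, B1–B4, B1–B5, B5–B6, B1–B7, B4–B8
Every bag has size at most 3, so the width is 3 − 1 = 2 and tw(G) ≤ 2. On the other hand G contains the 3-clique {1, 5, 10}. A clique must lie in a single bag of any decomposition, so no decomposition can have width below 2. The upper and lower bounds meet at 2, so that is the treewidth.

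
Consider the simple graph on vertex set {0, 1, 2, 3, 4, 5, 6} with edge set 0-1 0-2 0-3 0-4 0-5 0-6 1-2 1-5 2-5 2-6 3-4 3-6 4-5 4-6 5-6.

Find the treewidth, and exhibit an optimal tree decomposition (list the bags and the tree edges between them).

Each bag holds 4 vertices, so the decomposition has width 3, which upper-bounds the treewidth. For the lower bound, the 4 vertices {0, 3, 4, 6} are pairwise adjacent, and any tree decomposition puts a clique entirely inside one bag — forcing width ≥ 3. Hence tw(G) = 3 exactly.

Treewidth 3.
Bags: B1 = {0, 2, 5, 6}  B2 = {0, 1, 2, 5}  B3 = {0, 4, 5, 6}  B4 = {0, 3, 4, 6}
Tree: B1–B2, B1–B3, B3–B4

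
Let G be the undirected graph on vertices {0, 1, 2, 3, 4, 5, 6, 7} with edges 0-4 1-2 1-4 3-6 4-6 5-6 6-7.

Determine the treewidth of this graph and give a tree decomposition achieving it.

Treewidth 1.
One optimal decomposition is:
Bags: B1 = {5, 6}  B2 = {4, 6}  B3 = {1, 4}  B4 = {1, 2}  B5 = {6, 7}  B6 = {3, 6}  B7 = {0, 4}
Tree: B1–B2, B2–B3, B3–B4, B2–B5, B2–B6, B2–B7

Each bag holds 2 vertices, so the decomposition has width 1, which upper-bounds the treewidth. Any graph with an edge has treewidth ≥ 1, and G has the edge 5–6. The upper and lower bounds meet at 1, so that is the treewidth.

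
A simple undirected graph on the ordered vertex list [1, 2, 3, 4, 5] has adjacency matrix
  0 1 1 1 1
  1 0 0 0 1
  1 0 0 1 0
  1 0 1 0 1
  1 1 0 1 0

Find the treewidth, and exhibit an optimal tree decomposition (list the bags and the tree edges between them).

Every bag has size at most 3, so the width is 3 − 1 = 2 and tw(G) ≤ 2. For the lower bound, the 3 vertices {1, 2, 5} are pairwise adjacent, and any tree decomposition puts a clique entirely inside one bag — forcing width ≥ 2. Therefore the treewidth is 2.

Treewidth 2.
One such decomposition:
Bags: B1 = {1, 4, 5}  B2 = {1, 2, 5}  B3 = {1, 3, 4}
Tree: B1–B2, B1–B3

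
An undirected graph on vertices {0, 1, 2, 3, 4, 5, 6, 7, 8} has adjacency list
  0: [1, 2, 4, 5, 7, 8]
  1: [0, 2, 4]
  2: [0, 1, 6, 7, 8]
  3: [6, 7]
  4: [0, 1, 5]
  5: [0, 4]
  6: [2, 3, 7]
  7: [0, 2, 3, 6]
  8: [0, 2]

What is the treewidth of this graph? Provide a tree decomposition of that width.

The largest bag has 3 vertices, giving width 2; this decomposition certifies tw(G) ≤ 2. Conversely, {0, 2, 8} is a clique of size 3, and the vertices of any clique must share a bag in every tree decomposition; so some bag has ≥ 3 vertices and tw(G) ≥ 2. Hence tw(G) = 2 exactly.

Treewidth 2.
Bags: B1 = {2, 6, 7}  B2 = {0, 2, 7}  B3 = {3, 6, 7}  B4 = {0, 2, 8}  B5 = {0, 1, 2}  B6 = {0, 1, 4}  B7 = {0, 4, 5}
Tree: B1–B2, B1–B3, B2–B4, B4–B5, B5–B6, B6–B7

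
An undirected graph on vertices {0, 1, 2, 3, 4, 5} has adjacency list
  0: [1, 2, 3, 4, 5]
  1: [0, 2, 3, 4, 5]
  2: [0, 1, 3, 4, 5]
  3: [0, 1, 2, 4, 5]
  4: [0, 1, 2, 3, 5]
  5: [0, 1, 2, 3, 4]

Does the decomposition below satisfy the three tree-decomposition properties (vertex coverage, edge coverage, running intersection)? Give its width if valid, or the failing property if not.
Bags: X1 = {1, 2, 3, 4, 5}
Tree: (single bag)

No — vertex 0 appears in no bag.

A tree decomposition must satisfy three properties: every vertex lies in some bag; for every edge, both endpoints lie together in some bag; and for every vertex, the bags containing it form a connected subtree. Here vertex 0 appears in no bag, so the decomposition is invalid.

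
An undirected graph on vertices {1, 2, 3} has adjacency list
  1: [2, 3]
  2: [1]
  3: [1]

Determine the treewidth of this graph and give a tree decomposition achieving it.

Treewidth 1.
One such decomposition:
Bags: B1 = {1, 3}  B2 = {1, 2}
Tree: B1–B2

The largest bag has 2 vertices, giving width 1; this decomposition certifies tw(G) ≤ 1. Since G has at least one edge (e.g. 3–1), it is not an edgeless graph, so tw(G) ≥ 1. Hence tw(G) = 1 exactly.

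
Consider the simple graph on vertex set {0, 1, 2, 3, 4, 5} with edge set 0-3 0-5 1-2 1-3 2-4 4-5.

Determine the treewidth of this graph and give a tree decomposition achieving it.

Each bag holds 3 vertices, so the decomposition has width 2, which upper-bounds the treewidth. For the lower bound, G contains the cycle 4–2–1–3–0–5–4, so G is not a forest; only forests have treewidth ≤ 1, hence tw(G) ≥ 2. Hence tw(G) = 2 exactly.

Treewidth 2.
One such decomposition:
Bags: B1 = {1, 2, 4}  B2 = {1, 3, 4}  B3 = {0, 3, 4}  B4 = {0, 4, 5}
Tree: B1–B2, B2–B3, B3–B4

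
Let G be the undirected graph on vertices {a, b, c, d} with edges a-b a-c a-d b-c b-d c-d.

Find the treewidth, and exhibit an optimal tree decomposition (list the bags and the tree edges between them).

With just one bag of size 4, the width is 4 − 1 = 3, so tw(G) ≤ 3. For the lower bound, the 4 vertices {a, b, c, d} are pairwise adjacent, and any tree decomposition puts a clique entirely inside one bag — forcing width ≥ 3. Combining the bounds, tw(G) = 3.

Treewidth 3.
Bags: B1 = {a, b, c, d}
Tree: (single bag)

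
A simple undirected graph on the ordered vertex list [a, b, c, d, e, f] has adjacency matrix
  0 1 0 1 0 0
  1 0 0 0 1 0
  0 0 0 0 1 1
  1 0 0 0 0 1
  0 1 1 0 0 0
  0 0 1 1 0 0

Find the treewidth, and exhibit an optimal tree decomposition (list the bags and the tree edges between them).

The largest bag has 3 vertices, giving width 2; this decomposition certifies tw(G) ≤ 2. Since e–c–f–d–a–b–e is a cycle in G, G is not acyclic. Forests are exactly the graphs of treewidth ≤ 1, so tw(G) ≥ 2. Combining the bounds, tw(G) = 2.

Treewidth 2.
Bags: B1 = {c, e, f}  B2 = {d, e, f}  B3 = {a, d, e}  B4 = {a, b, e}
Tree: B1–B2, B2–B3, B3–B4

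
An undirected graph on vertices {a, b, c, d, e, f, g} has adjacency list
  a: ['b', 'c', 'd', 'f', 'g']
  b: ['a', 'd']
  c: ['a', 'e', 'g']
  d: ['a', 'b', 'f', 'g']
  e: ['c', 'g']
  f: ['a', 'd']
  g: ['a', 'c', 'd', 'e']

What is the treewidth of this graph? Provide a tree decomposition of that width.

Treewidth 2.
One optimal decomposition is:
Bags: B1 = {a, d, g}  B2 = {a, c, g}  B3 = {a, d, f}  B4 = {c, e, g}  B5 = {a, b, d}
Tree: B1–B2, B1–B3, B2–B4, B1–B5

Every bag has size at most 3, so the width is 3 − 1 = 2 and tw(G) ≤ 2. On the other hand G contains the 3-clique {c, e, g}. A clique must lie in a single bag of any decomposition, so no decomposition can have width below 2. Therefore the treewidth is 2.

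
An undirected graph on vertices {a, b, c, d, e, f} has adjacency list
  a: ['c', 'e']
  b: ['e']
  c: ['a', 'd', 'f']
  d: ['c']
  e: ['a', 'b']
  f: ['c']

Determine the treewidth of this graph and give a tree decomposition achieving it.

Treewidth 1.
One optimal decomposition is:
Bags: B1 = {a, c}  B2 = {a, e}  B3 = {c, d}  B4 = {b, e}  B5 = {c, f}
Tree: B1–B2, B1–B3, B2–B4, B3–B5

Every bag has size at most 2, so the width is 2 − 1 = 1 and tw(G) ≤ 1. Since G has at least one edge (e.g. c–a), it is not an edgeless graph, so tw(G) ≥ 1. The upper and lower bounds meet at 1, so that is the treewidth.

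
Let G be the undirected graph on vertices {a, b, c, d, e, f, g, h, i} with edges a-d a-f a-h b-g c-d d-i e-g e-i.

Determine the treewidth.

A width-1 tree decomposition is:
Bags: B1 = {a, d}  B2 = {d, i}  B3 = {c, d}  B4 = {e, i}  B5 = {e, g}  B6 = {a, f}  B7 = {b, g}  B8 = {a, h}
Tree: B1–B2, B2–B3, B2–B4, B4–B5, B1–B6, B5–B7, B6–B8
Each bag holds 2 vertices, so the decomposition has width 1, which upper-bounds the treewidth. G has an edge, so its treewidth is at least 1. Hence tw(G) = 1 exactly.

1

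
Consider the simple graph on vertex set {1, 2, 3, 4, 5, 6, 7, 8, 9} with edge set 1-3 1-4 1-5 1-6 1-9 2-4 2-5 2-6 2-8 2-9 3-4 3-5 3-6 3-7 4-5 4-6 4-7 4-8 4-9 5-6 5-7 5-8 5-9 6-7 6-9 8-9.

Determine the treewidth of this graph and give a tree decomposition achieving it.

Each bag holds 5 vertices, so the decomposition has width 4, which upper-bounds the treewidth. Conversely, {2, 4, 5, 8, 9} is a clique of size 5, and the vertices of any clique must share a bag in every tree decomposition; so some bag has ≥ 5 vertices and tw(G) ≥ 4. Combining the bounds, tw(G) = 4.

Treewidth 4.
One such decomposition:
Bags: B1 = {1, 3, 4, 5, 6}  B2 = {1, 4, 5, 6, 9}  B3 = {3, 4, 5, 6, 7}  B4 = {2, 4, 5, 6, 9}  B5 = {2, 4, 5, 8, 9}
Tree: B1–B2, B1–B3, B2–B4, B4–B5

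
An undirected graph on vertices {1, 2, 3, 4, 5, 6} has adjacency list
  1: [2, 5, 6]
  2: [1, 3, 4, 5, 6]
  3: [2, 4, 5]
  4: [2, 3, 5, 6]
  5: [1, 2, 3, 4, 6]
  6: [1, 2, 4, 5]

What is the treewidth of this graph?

A width-3 tree decomposition is:
Bags: B1 = {2, 4, 5, 6}  B2 = {2, 3, 4, 5}  B3 = {1, 2, 5, 6}
Tree: B1–B2, B1–B3
The largest bag has 4 vertices, giving width 3; this decomposition certifies tw(G) ≤ 3. For the lower bound, the 4 vertices {1, 2, 5, 6} are pairwise adjacent, and any tree decomposition puts a clique entirely inside one bag — forcing width ≥ 3. Combining the bounds, tw(G) = 3.

3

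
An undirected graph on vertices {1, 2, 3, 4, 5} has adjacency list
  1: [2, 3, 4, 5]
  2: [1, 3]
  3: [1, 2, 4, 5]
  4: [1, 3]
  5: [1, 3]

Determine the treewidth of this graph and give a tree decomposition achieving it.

Treewidth 2.
One optimal decomposition is:
Bags: B1 = {1, 2, 3}  B2 = {1, 3, 5}  B3 = {1, 3, 4}
Tree: B1–B2, B2–B3

The largest bag has 3 vertices, giving width 2; this decomposition certifies tw(G) ≤ 2. Conversely, {1, 2, 3} is a clique of size 3, and the vertices of any clique must share a bag in every tree decomposition; so some bag has ≥ 3 vertices and tw(G) ≥ 2. Therefore the treewidth is 2.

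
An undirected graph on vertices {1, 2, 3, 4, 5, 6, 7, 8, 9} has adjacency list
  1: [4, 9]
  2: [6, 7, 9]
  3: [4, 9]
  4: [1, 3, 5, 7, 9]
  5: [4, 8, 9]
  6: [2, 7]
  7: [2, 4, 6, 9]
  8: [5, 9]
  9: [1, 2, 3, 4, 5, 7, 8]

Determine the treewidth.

2

A width-2 tree decomposition is:
Bags: B1 = {4, 5, 9}  B2 = {3, 4, 9}  B3 = {5, 8, 9}  B4 = {1, 4, 9}  B5 = {4, 7, 9}  B6 = {2, 7, 9}  B7 = {2, 6, 7}
Tree: B1–B2, B1–B3, B1–B4, B1–B5, B5–B6, B6–B7
The largest bag has 3 vertices, giving width 2; this decomposition certifies tw(G) ≤ 2. Conversely, {5, 8, 9} is a clique of size 3, and the vertices of any clique must share a bag in every tree decomposition; so some bag has ≥ 3 vertices and tw(G) ≥ 2. The upper and lower bounds meet at 2, so that is the treewidth.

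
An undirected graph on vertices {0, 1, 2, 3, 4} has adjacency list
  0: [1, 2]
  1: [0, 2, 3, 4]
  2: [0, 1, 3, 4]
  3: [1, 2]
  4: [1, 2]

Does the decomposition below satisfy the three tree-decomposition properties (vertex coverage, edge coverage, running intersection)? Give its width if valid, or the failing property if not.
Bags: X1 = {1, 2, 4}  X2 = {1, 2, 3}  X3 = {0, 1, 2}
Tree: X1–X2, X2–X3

Yes; width 2.

Vertex coverage: the bags together contain {0, 1, 2, 3, 4}, the full vertex set. Edge coverage: each edge of G has both endpoints in at least one bag. Running intersection: for every vertex, the bags containing it form a connected subtree. All three properties hold, so this is a valid tree decomposition of width max|bag| − 1 = 2, and hence tw(G) ≤ 2.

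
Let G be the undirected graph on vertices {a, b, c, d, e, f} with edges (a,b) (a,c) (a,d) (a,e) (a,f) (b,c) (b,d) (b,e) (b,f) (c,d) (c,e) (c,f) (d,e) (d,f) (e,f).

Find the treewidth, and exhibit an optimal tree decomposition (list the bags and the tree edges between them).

With just one bag of size 6, the width is 6 − 1 = 5, so tw(G) ≤ 5. On the other hand G contains the 6-clique {a, b, c, d, e, f}. A clique must lie in a single bag of any decomposition, so no decomposition can have width below 5. Therefore the treewidth is 5.

Treewidth 5.
Bags: B1 = {a, b, c, d, e, f}
Tree: (single bag)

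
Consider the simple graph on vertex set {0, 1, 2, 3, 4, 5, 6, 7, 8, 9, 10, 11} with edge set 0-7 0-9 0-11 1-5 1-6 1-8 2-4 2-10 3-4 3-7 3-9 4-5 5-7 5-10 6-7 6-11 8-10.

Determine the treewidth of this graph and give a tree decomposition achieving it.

The largest bag has 4 vertices, giving width 3; this decomposition certifies tw(G) ≤ 3. For the lower bound: the 4 vertex sets {0,9,11}, {3}, {7}, {1,4,5,6} are disjoint, each induces a connected subgraph, and every pair is joined by at least one edge of G. Contracting each set to a single vertex therefore yields K_{4} as a minor, and since treewidth is minor-monotone, tw(G) ≥ tw(K_{4}) = 3. The upper and lower bounds meet at 3, so that is the treewidth.

Treewidth 3.
Bags: B1 = {0, 3, 9, 11}  B2 = {0, 3, 7, 11}  B3 = {3, 6, 7, 11}  B4 = {3, 4, 6, 7}  B5 = {4, 5, 6, 7}  B6 = {1, 4, 5, 6}  B7 = {1, 2, 4, 5}  B8 = {1, 2, 5, 10}  B9 = {1, 2, 8, 10}
Tree: B1–B2, B2–B3, B3–B4, B4–B5, B5–B6, B6–B7, B7–B8, B8–B9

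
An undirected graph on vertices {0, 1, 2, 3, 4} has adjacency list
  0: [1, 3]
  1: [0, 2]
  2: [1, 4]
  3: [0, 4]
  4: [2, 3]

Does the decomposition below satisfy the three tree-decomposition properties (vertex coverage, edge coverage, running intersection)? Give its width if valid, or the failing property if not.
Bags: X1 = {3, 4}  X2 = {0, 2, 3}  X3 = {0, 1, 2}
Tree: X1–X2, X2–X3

A tree decomposition must satisfy three properties: every vertex lies in some bag; for every edge, both endpoints lie together in some bag; and for every vertex, the bags containing it form a connected subtree. Here edge (2,4) lies in no bag, so the decomposition is invalid.

No — edge (2,4) lies in no bag.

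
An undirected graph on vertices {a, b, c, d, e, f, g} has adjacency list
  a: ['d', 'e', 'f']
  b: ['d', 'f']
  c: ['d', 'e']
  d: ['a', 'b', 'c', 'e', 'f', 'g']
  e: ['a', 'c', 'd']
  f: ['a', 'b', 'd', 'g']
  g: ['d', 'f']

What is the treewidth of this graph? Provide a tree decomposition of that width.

The largest bag has 3 vertices, giving width 2; this decomposition certifies tw(G) ≤ 2. For the lower bound, the 3 vertices {c, d, e} are pairwise adjacent, and any tree decomposition puts a clique entirely inside one bag — forcing width ≥ 2. The upper and lower bounds meet at 2, so that is the treewidth.

Treewidth 2.
One such decomposition:
Bags: B1 = {c, d, e}  B2 = {a, d, e}  B3 = {a, d, f}  B4 = {b, d, f}  B5 = {d, f, g}
Tree: B1–B2, B2–B3, B3–B4, B4–B5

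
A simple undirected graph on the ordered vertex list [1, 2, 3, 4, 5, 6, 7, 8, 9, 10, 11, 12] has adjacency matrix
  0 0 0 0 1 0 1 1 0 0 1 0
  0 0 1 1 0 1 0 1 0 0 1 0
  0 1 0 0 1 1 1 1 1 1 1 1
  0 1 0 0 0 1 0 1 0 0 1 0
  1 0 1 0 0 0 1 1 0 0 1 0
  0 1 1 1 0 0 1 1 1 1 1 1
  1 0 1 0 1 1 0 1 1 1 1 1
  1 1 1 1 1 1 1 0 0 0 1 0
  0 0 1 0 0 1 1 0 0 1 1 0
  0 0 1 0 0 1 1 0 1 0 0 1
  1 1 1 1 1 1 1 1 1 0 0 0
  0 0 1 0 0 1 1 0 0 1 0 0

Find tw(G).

A width-4 tree decomposition is:
Bags: B1 = {3, 6, 7, 9, 11}  B2 = {3, 6, 7, 9, 10}  B3 = {3, 6, 7, 8, 11}  B4 = {2, 3, 6, 8, 11}  B5 = {3, 6, 7, 10, 12}  B6 = {3, 5, 7, 8, 11}  B7 = {1, 5, 7, 8, 11}  B8 = {2, 4, 6, 8, 11}
Tree: B1–B2, B1–B3, B3–B4, B2–B5, B3–B6, B6–B7, B4–B8
Each bag holds 5 vertices, so the decomposition has width 4, which upper-bounds the treewidth. Conversely, {1, 5, 7, 8, 11} is a clique of size 5, and the vertices of any clique must share a bag in every tree decomposition; so some bag has ≥ 5 vertices and tw(G) ≥ 4. Hence tw(G) = 4 exactly.

4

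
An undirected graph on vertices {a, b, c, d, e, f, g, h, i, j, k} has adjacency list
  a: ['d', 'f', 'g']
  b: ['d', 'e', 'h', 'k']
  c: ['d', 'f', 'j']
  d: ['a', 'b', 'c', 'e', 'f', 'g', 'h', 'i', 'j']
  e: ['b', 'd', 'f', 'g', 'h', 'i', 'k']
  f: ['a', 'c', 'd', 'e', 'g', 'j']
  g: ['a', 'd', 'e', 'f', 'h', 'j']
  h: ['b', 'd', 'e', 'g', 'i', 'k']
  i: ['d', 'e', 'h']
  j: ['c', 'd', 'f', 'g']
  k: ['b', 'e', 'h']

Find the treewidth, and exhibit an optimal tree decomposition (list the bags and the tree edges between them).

Treewidth 3.
One optimal decomposition is:
Bags: B1 = {d, f, g, j}  B2 = {d, e, f, g}  B3 = {d, e, g, h}  B4 = {a, d, f, g}  B5 = {b, d, e, h}  B6 = {b, e, h, k}  B7 = {c, d, f, j}  B8 = {d, e, h, i}
Tree: B1–B2, B2–B3, B1–B4, B3–B5, B5–B6, B1–B7, B5–B8

Every bag has size at most 4, so the width is 4 − 1 = 3 and tw(G) ≤ 3. For the lower bound, the 4 vertices {d, e, g, h} are pairwise adjacent, and any tree decomposition puts a clique entirely inside one bag — forcing width ≥ 3. Hence tw(G) = 3 exactly.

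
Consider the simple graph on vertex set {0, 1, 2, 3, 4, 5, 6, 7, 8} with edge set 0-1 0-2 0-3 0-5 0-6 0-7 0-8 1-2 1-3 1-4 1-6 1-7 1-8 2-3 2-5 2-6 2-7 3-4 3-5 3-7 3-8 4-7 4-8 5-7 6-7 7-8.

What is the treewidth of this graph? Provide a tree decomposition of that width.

Treewidth 4.
One such decomposition:
Bags: B1 = {0, 1, 2, 3, 7}  B2 = {0, 1, 2, 6, 7}  B3 = {0, 1, 3, 7, 8}  B4 = {0, 2, 3, 5, 7}  B5 = {1, 3, 4, 7, 8}
Tree: B1–B2, B1–B3, B1–B4, B3–B5

Each bag holds 5 vertices, so the decomposition has width 4, which upper-bounds the treewidth. On the other hand G contains the 5-clique {0, 1, 3, 7, 8}. A clique must lie in a single bag of any decomposition, so no decomposition can have width below 4. Combining the bounds, tw(G) = 4.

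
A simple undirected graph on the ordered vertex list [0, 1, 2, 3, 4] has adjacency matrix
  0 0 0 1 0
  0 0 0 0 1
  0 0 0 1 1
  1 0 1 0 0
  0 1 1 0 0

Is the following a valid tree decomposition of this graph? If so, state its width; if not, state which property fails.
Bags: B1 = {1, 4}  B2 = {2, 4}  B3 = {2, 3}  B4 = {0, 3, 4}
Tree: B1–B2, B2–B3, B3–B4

A tree decomposition must satisfy three properties: every vertex lies in some bag; for every edge, both endpoints lie together in some bag; and for every vertex, the bags containing it form a connected subtree. Here bags containing vertex 4 are not connected in the tree, so the decomposition is invalid.

No — bags containing vertex 4 are not connected in the tree.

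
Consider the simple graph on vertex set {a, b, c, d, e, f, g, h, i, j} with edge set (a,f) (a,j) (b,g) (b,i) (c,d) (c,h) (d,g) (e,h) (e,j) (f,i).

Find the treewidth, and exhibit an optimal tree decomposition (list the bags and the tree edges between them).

Treewidth 2.
One such decomposition:
Bags: B1 = {c, d, h}  B2 = {d, e, h}  B3 = {d, e, j}  B4 = {a, d, j}  B5 = {a, d, f}  B6 = {d, f, i}  B7 = {b, d, i}  B8 = {b, d, g}
Tree: B1–B2, B2–B3, B3–B4, B4–B5, B5–B6, B6–B7, B7–B8

The largest bag has 3 vertices, giving width 2; this decomposition certifies tw(G) ≤ 2. Since d–c–h–e–j–a–f–i–b–g–d is a cycle in G, G is not acyclic. Forests are exactly the graphs of treewidth ≤ 1, so tw(G) ≥ 2. Hence tw(G) = 2 exactly.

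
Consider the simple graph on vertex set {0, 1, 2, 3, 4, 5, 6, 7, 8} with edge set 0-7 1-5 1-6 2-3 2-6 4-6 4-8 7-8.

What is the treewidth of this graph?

A width-1 tree decomposition is:
Bags: B1 = {4, 6}  B2 = {1, 6}  B3 = {1, 5}  B4 = {2, 6}  B5 = {4, 8}  B6 = {7, 8}  B7 = {2, 3}  B8 = {0, 7}
Tree: B1–B2, B2–B3, B1–B4, B1–B5, B5–B6, B4–B7, B6–B8
The largest bag has 2 vertices, giving width 1; this decomposition certifies tw(G) ≤ 1. Any graph with an edge has treewidth ≥ 1, and G has the edge 6–4. Therefore the treewidth is 1.

1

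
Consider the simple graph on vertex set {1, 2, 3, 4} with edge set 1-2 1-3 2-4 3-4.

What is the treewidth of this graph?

2

A width-2 tree decomposition is:
Bags: B1 = {1, 2, 4}  B2 = {1, 3, 4}
Tree: B1–B2
The largest bag has 3 vertices, giving width 2; this decomposition certifies tw(G) ≤ 2. The edges 4–2–1–3–4 form a cycle, so G is not a tree and its treewidth is at least 2. The upper and lower bounds meet at 2, so that is the treewidth.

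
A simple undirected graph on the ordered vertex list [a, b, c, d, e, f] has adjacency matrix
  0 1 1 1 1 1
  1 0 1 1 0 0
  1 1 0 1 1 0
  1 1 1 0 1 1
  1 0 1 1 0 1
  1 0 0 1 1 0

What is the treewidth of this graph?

3

A width-3 tree decomposition is:
Bags: B1 = {a, c, d, e}  B2 = {a, d, e, f}  B3 = {a, b, c, d}
Tree: B1–B2, B1–B3
Each bag holds 4 vertices, so the decomposition has width 3, which upper-bounds the treewidth. For the lower bound, the 4 vertices {a, c, d, e} are pairwise adjacent, and any tree decomposition puts a clique entirely inside one bag — forcing width ≥ 3. Hence tw(G) = 3 exactly.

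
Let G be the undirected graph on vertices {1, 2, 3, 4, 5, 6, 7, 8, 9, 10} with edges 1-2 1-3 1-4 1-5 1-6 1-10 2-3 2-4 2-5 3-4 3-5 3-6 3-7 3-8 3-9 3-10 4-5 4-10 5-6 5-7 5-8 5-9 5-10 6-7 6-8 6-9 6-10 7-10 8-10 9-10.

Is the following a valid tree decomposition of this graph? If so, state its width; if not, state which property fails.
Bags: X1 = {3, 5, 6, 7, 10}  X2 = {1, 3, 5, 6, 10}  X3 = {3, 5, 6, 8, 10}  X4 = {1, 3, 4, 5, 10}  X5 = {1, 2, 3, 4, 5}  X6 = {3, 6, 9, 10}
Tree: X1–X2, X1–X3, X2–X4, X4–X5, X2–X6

No — edge (5,9) lies in no bag.

A tree decomposition must satisfy three properties: every vertex lies in some bag; for every edge, both endpoints lie together in some bag; and for every vertex, the bags containing it form a connected subtree. Here edge (5,9) lies in no bag, so the decomposition is invalid.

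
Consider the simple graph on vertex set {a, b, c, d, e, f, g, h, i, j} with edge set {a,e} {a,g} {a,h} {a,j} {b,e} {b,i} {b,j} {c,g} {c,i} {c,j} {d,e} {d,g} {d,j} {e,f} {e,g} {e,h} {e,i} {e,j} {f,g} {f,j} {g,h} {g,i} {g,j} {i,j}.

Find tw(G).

A width-3 tree decomposition is:
Bags: B1 = {a, e, g, j}  B2 = {d, e, g, j}  B3 = {e, g, i, j}  B4 = {c, g, i, j}  B5 = {e, f, g, j}  B6 = {a, e, g, h}  B7 = {b, e, i, j}
Tree: B1–B2, B2–B3, B3–B4, B2–B5, B1–B6, B3–B7
The largest bag has 4 vertices, giving width 3; this decomposition certifies tw(G) ≤ 3. Conversely, {d, e, g, j} is a clique of size 4, and the vertices of any clique must share a bag in every tree decomposition; so some bag has ≥ 4 vertices and tw(G) ≥ 3. Hence tw(G) = 3 exactly.

3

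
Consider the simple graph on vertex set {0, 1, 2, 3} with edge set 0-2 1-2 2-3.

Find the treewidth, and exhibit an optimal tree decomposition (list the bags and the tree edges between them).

Treewidth 1.
One such decomposition:
Bags: B1 = {1, 2}  B2 = {0, 2}  B3 = {2, 3}
Tree: B1–B2, B1–B3

Each bag holds 2 vertices, so the decomposition has width 1, which upper-bounds the treewidth. Since G has at least one edge (e.g. 1–2), it is not an edgeless graph, so tw(G) ≥ 1. Hence tw(G) = 1 exactly.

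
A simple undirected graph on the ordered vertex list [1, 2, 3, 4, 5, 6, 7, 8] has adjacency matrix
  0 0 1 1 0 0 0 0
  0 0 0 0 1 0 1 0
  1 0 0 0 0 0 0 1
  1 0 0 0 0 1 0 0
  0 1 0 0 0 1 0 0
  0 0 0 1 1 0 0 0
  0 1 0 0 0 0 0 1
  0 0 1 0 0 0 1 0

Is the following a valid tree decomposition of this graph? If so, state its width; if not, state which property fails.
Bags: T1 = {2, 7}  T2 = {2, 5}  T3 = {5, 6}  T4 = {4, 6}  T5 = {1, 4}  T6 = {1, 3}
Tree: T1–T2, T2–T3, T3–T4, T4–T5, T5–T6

No — vertex 8 appears in no bag.

A tree decomposition must satisfy three properties: every vertex lies in some bag; for every edge, both endpoints lie together in some bag; and for every vertex, the bags containing it form a connected subtree. Here vertex 8 appears in no bag, so the decomposition is invalid.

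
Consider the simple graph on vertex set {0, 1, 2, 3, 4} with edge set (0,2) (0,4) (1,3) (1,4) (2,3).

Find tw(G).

2

A width-2 tree decomposition is:
Bags: B1 = {1, 3, 4}  B2 = {0, 3, 4}  B3 = {0, 2, 3}
Tree: B1–B2, B2–B3
The largest bag has 3 vertices, giving width 2; this decomposition certifies tw(G) ≤ 2. The edges 3–1–4–0–2–3 form a cycle, so G is not a tree and its treewidth is at least 2. Therefore the treewidth is 2.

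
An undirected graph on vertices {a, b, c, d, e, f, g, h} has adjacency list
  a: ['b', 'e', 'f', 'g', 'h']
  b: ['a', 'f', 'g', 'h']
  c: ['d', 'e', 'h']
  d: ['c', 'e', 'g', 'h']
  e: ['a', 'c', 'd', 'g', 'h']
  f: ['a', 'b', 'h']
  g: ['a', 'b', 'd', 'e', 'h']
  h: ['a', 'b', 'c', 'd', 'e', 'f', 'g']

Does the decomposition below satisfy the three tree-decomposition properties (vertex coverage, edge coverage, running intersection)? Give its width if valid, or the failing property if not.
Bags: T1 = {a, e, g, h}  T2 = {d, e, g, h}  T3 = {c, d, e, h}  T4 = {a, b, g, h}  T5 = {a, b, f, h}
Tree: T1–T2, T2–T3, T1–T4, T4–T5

Yes; width 3.

Checking the three conditions: (i) the bags cover all of {a, b, c, d, e, f, g, h}; (ii) for each edge, some bag contains both endpoints; (iii) the bags containing any fixed vertex form a subtree. All hold, so the decomposition is valid with width 4 − 1 = 3.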